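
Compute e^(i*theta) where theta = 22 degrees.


cos(22°) = 0.9272
sin(22°) = 0.3746

e^(i*22°) = 0.9272 + 0.3746i


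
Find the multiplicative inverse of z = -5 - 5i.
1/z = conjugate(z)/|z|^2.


|z|^2 = 25+25 = 50
1/z = (-5 + 5i)/50

1/z = -0.1000 + 0.1000i


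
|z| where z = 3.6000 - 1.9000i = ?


|z| = sqrt(3.6^2 + (-1.9)^2) = sqrt(12.96 + 3.61) = sqrt(16.57) = 4.0706

|z| = 4.0706


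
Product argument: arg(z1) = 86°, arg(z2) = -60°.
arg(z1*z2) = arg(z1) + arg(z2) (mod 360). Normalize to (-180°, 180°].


arg(z1*z2) = 86° - 60° = 26°
Normalized to (-180°, 180°]: 26°

26°


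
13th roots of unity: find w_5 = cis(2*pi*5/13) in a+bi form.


Angle = 360*5/13 = 138.4615°
a = cos(138.4615°) = -0.7485
b = sin(138.4615°) = 0.6631

-0.7485 + 0.6631i


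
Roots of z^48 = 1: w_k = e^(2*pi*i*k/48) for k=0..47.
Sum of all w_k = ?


The sum of all 48th roots of unity is 0.
Geometric series: (1 - w^48)/(1 - w) = (1-1)/(1-w) = 0 since w^48 = 1, w ≠ 1.
Alternatively: coefficient of z^47 in z^48 - 1 is 0.

0


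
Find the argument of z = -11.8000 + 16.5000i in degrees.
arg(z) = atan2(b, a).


Re = -11.8, Im = 16.5
arg = atan2(16.5, -11.8) = 125.5705 degrees

arg(z) = 125.5705 degrees


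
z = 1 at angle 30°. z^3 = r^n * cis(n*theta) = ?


r^3 = 1^3 = 1
n*theta = 3*30° = 90° = 90° (mod 360)
a = 1*cos(90°) = 0
b = 1*sin(90°) = 1.0000

1 cis(90°) = 0 + 1.0000i


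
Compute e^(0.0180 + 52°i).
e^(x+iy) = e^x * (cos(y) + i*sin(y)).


e^0.0180 = 1.01816
cos(52°) = 0.61566
sin(52°) = 0.788
Real = 1.01816*0.61566 = 0.6268
Imag = 1.01816*0.788 = 0.8023

0.6268 + 0.8023i


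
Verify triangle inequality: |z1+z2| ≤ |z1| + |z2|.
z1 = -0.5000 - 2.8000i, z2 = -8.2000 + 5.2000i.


|z1| = sqrt((-0.5)^2 + (-2.8)^2) = sqrt(8.09) = 2.8443
|z2| = sqrt((-8.2)^2 + 5.2^2) = sqrt(94.28) = 9.7098
z1+z2 = -8.7000 + 2.4000i
|z1+z2| = sqrt(81.45) = 9.0250
|z1|+|z2| = 2.8443 + 9.7098 = 12.5541

|z1+z2| = 9.0250 ≤ |z1|+|z2| = 12.5541 (verified)


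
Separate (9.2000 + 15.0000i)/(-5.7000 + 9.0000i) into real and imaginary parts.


Multiply by conjugate: (9.2000 + 15.0000i)(-5.7000 - 9.0000i) / ((-5.7)^2 + 9^2)
Numerator real = 9.2*(-5.7) + 15*9 = 82.56
Numerator imag = 15*(-5.7) - 9.2*9 = -168.3
Denominator = 113.49
Re(z) = 82.56/113.49 = 0.7275
Im(z) = -168.3/113.49 = -1.4830

Re(z) = 0.7275, Im(z) = -1.4830


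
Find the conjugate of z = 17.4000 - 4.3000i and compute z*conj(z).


z_bar = 17.4000 + 4.3000i
z*z_bar = 17.4^2 + (-4.3)^2 = 302.76 + 18.49 = 321.25

z_bar = 17.4000 + 4.3000i, z*z_bar = 321.25


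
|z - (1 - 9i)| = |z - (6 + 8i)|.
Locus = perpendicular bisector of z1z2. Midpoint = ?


Equal distances means the locus is the perpendicular bisector of z1 and z2.
Midpoint = ((1+6)/2, (-9+8)/2) = (3.5000, -0.5000)

Perpendicular bisector through (3.5000, -0.5000)


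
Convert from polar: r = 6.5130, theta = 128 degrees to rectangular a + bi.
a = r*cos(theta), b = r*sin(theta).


a = 6.5130*cos(128°) = 6.5130*(-0.61566) = -4.0098
b = 6.5130*sin(128°) = 6.5130*0.78801 = 5.1323

-4.0098 + 5.1323i


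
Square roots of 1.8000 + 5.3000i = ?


|z| = sqrt(3.24+28.09) = 5.5973
sqrt((|z|+a)/2) = sqrt((5.5973+1.8)/2) = sqrt(3.6987) = 1.9232
sqrt((|z|-a)/2) = sqrt((5.5973-1.8)/2) = sqrt(1.8987) = 1.3779

±(1.9232 + 1.3779i) i.e. 1.9232 + 1.3779i and -1.9232 - 1.3779i


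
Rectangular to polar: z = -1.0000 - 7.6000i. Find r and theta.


r = sqrt(1+57.76) = sqrt(58.76) = 7.6655
theta = atan2(-7.6, -1) = -97.4959 degrees

r = 7.6655, theta = -97.4959 degrees


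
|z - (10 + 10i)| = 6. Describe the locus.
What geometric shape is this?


|z - z0| = r is a circle with center z0 and radius r.
Center = (10, 10), radius = 6

Circle with center (10, 10) and radius 6


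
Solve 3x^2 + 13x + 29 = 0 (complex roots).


disc = 13^2 - 4*3*29 = 169 - 348 = -179
sqrt(|disc|) = sqrt(179) = 13.3791
Real part = -13/(2*3) = -2.1667
Imag part = 13.3791/(2*3) = 2.2298

-2.1667 ± 2.2298i


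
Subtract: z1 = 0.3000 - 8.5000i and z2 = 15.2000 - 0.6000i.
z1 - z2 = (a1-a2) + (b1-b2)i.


Real: 0.3 - 15.2 = -14.9
Imag: -8.5 + 0.6 = -7.9

-14.9000 - 7.9000i


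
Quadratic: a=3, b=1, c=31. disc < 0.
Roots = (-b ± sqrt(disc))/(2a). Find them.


disc = 1^2 - 4*3*31 = 1 - 372 = -371
sqrt(|disc|) = sqrt(371) = 19.2614
Real part = -1/(2*3) = -0.1667
Imag part = 19.2614/(2*3) = 3.2102

-0.1667 ± 3.2102i


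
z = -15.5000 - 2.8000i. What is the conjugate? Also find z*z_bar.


z_bar = -15.5000 + 2.8000i
z*z_bar = (-15.5)^2 + (-2.8)^2 = 240.25 + 7.84 = 248.09

z_bar = -15.5000 + 2.8000i, z*z_bar = 248.09


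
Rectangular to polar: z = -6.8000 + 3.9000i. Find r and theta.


r = sqrt(46.24+15.21) = sqrt(61.45) = 7.8390
theta = atan2(3.9, -6.8) = 150.1645 degrees

r = 7.8390, theta = 150.1645 degrees


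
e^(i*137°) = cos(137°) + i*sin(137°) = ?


cos(137°) = -0.7314
sin(137°) = 0.6820

e^(i*137°) = -0.7314 + 0.6820i


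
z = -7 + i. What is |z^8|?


|z| = sqrt(49+1) = sqrt(50) = 7.0711
|z^8| = |z|^8 = (sqrt(50))^8 = 50^4 = 6250000

|z^8| = 6250000


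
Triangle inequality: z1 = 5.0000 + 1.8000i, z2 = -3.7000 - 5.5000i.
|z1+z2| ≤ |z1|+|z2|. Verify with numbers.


|z1| = sqrt(5^2 + 1.8^2) = sqrt(28.24) = 5.3141
|z2| = sqrt((-3.7)^2 + (-5.5)^2) = sqrt(43.94) = 6.6287
z1+z2 = 1.3000 - 3.7000i
|z1+z2| = sqrt(15.38) = 3.9217
|z1|+|z2| = 5.3141 + 6.6287 = 11.9428

|z1+z2| = 3.9217 ≤ |z1|+|z2| = 11.9428 (verified)


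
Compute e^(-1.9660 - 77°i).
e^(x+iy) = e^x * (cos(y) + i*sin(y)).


e^-1.9660 = 0.1400
cos(-77°) = 0.225
sin(-77°) = -0.9744
Real = 0.1400*0.225 = 0.0315
Imag = 0.1400*(-0.9744) = -0.1364

0.0315 - 0.1364i


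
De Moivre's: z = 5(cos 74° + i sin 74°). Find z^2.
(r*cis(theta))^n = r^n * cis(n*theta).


r^2 = 5^2 = 25
n*theta = 2*74° = 148° = 148° (mod 360)
a = 25*cos(148°) = -21.2012
b = 25*sin(148°) = 13.2480

25 cis(148°) = -21.2012 + 13.2480i


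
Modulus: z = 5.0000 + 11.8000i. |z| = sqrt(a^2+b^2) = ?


|z| = sqrt(5^2 + 11.8^2) = sqrt(25 + 139.24) = sqrt(164.24) = 12.8156

|z| = 12.8156


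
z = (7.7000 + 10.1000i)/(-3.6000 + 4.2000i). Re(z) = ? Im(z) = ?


Multiply by conjugate: (7.7000 + 10.1000i)(-3.6000 - 4.2000i) / ((-3.6)^2 + 4.2^2)
Numerator real = 7.7*(-3.6) + 10.1*4.2 = 14.7
Numerator imag = 10.1*(-3.6) - 7.7*4.2 = -68.7
Denominator = 30.6
Re(z) = 14.7/30.6 = 0.4804
Im(z) = -68.7/30.6 = -2.2451

Re(z) = 0.4804, Im(z) = -2.2451


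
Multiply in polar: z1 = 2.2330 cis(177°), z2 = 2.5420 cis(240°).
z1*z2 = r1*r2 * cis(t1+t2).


r = 2.2330 * 2.5420 = 5.6763
theta = 177° + 240° = 417° = 57° (mod 360)

5.6763 cis(57°)


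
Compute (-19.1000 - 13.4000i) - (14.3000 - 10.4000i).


Real: -19.1 - 14.3 = -33.4
Imag: -13.4 + 10.4 = -3

-33.4000 - 3.0000i


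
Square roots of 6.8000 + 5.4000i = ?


|z| = sqrt(46.24+29.16) = 8.6833
sqrt((|z|+a)/2) = sqrt((8.6833+6.8)/2) = sqrt(7.7417) = 2.7824
sqrt((|z|-a)/2) = sqrt((8.6833-6.8)/2) = sqrt(0.9417) = 0.9704

±(2.7824 + 0.9704i) i.e. 2.7824 + 0.9704i and -2.7824 - 0.9704i


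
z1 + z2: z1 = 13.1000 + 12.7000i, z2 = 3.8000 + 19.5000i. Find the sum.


Real: 13.1 + 3.8 = 16.9
Imag: 12.7 + 19.5 = 32.2

16.9000 + 32.2000i


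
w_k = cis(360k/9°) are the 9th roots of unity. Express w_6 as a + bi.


Angle = 360*6/9 = 240°
a = cos(240°) = -0.5000
b = sin(240°) = -0.8660

-0.5000 - 0.8660i


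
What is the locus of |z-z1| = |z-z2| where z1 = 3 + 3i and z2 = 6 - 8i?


Equal distances means the locus is the perpendicular bisector of z1 and z2.
Midpoint = ((3+6)/2, (3+(-8))/2) = (4.5000, -2.5000)

Perpendicular bisector through (4.5000, -2.5000)


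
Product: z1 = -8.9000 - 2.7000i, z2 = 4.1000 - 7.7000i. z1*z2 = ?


Real = -8.9*4.1 - (-2.7)*(-7.7) = -36.49 - 20.79 = -57.28
Imag = -8.9*(-7.7) + 4.1*(-2.7) = 68.53 - (11.07) = 57.46

-57.2800 + 57.4600i


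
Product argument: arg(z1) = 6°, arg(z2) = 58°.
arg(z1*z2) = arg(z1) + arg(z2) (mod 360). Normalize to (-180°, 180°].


arg(z1*z2) = 6° + 58° = 64°
Normalized to (-180°, 180°]: 64°

64°


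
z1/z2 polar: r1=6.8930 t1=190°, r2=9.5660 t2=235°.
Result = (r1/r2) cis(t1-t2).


r = 6.8930 / 9.5660 = 0.7206
theta = 190° - 235° = -45° = 315° (mod 360)

0.7206 cis(315°)


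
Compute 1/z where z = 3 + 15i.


|z|^2 = 9+225 = 234
1/z = (3 - 15i)/234

1/z = 0.0128 - 0.0641i


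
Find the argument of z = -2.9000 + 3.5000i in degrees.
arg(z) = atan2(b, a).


Re = -2.9, Im = 3.5
arg = atan2(3.5, -2.9) = 129.6442 degrees

arg(z) = 129.6442 degrees


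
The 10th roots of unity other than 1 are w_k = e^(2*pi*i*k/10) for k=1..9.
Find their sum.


With w = e^(2*pi*i/10), all 10 of the 10th roots of unity w^0 = 1, w, ..., w^(9) sum to 0: 1 + w + ... + w^(9) = (1 - w^10)/(1 - w) = 0 since w^10 = 1, w ≠ 1.
Removing the root 1: w + w^2 + ... + w^(9) = 0 - 1 = -1

Sum = -1


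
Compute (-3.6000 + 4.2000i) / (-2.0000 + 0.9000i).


Conjugate of z2 = -2.0000 - 0.9000i
Numerator: (-3.6000 + 4.2000i)(-2.0000 - 0.9000i) = 10.9800 - 5.1600i
Denominator: (-2)^2 + 0.9^2 = 4.81
Result = (10.9800 - 5.1600i)/4.81

2.2827 - 1.0728i


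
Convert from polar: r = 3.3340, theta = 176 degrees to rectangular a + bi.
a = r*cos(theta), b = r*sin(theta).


a = 3.3340*cos(176°) = 3.3340*(-0.99756) = -3.3259
b = 3.3340*sin(176°) = 3.3340*0.06976 = 0.2326

-3.3259 + 0.2326i


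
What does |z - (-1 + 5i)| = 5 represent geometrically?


|z - z0| = r is a circle with center z0 and radius r.
Center = (-1, 5), radius = 5

Circle with center (-1, 5) and radius 5


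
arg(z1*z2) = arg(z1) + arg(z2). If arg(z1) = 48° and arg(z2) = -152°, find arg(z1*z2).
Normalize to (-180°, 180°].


arg(z1*z2) = 48° - 152° = -104°
Normalized to (-180°, 180°]: -104°

-104°


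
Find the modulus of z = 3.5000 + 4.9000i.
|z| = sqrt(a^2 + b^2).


|z| = sqrt(3.5^2 + 4.9^2) = sqrt(12.25 + 24.01) = sqrt(36.26) = 6.0216

|z| = 6.0216


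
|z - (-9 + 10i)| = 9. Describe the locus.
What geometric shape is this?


|z - z0| = r is a circle with center z0 and radius r.
Center = (-9, 10), radius = 9

Circle with center (-9, 10) and radius 9


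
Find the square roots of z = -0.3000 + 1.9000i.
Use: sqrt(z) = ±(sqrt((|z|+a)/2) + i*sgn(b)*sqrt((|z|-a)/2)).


|z| = sqrt(0.09+3.61) = 1.9235
sqrt((|z|+a)/2) = sqrt((1.9235+(-0.3))/2) = sqrt(0.8118) = 0.9010
sqrt((|z|-a)/2) = sqrt((1.9235-(-0.3))/2) = sqrt(1.1118) = 1.0544

±(0.9010 + 1.0544i) i.e. 0.9010 + 1.0544i and -0.9010 - 1.0544i


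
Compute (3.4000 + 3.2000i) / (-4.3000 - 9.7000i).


Conjugate of z2 = -4.3000 + 9.7000i
Numerator: (3.4000 + 3.2000i)(-4.3000 + 9.7000i) = -45.6600 + 19.2200i
Denominator: (-4.3)^2 + (-9.7)^2 = 112.58
Result = (-45.6600 + 19.2200i)/112.58

-0.4056 + 0.1707i


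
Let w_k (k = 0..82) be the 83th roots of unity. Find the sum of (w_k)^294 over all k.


The roots are w_k = w^k with w = e^(2*pi*i/83), and (w^k)^294 = (w^294)^k.
So S = 1 + u + u^2 + ... + u^(82) with u = w^294.
294 = 3*83 + 45, so 294 is not a multiple of 83: u = (w^83)^3 * w^45 = w^45 ≠ 1 (w is a primitive 83th root), while u^83 = (w^83)^294 = 1.
Geometric series: S = (1 - u^83)/(1 - u) = (1 - 1)/(1 - u) = 0

S = 0


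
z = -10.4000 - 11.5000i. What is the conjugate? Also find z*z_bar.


z_bar = -10.4000 + 11.5000i
z*z_bar = (-10.4)^2 + (-11.5)^2 = 108.16 + 132.25 = 240.41

z_bar = -10.4000 + 11.5000i, z*z_bar = 240.41


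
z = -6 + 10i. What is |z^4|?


|z| = sqrt(36+100) = sqrt(136) = 11.6619
|z^4| = |z|^4 = (sqrt(136))^4 = 136^2 = 18496

|z^4| = 18496


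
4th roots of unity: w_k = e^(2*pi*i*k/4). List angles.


The 4th roots of unity are cis(360k/4°) for k=0..3
Angle step = 360/4 = 90°
Primitive root: cis(90°)
Primitive root = 0 + 1.0000i

4 roots at angles: 0°, 90°, 180°, 270°


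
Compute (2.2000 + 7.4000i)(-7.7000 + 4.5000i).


Real = 2.2*(-7.7) - 7.4*4.5 = -16.94 - 33.3 = -50.24
Imag = 2.2*4.5 - (7.7)*7.4 = 9.9 - (56.98) = -47.08

-50.2400 - 47.0800i


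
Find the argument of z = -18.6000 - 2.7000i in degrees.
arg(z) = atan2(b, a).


Re = -18.6, Im = -2.7
arg = atan2(-2.7, -18.6) = -171.7406 degrees

arg(z) = -171.7406 degrees


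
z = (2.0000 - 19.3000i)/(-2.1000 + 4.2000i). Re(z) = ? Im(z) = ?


Multiply by conjugate: (2.0000 - 19.3000i)(-2.1000 - 4.2000i) / ((-2.1)^2 + 4.2^2)
Numerator real = 2*(-2.1) - (19.3)*4.2 = -85.26
Numerator imag = -19.3*(-2.1) - 2*4.2 = 32.13
Denominator = 22.05
Re(z) = -85.26/22.05 = -3.8667
Im(z) = 32.13/22.05 = 1.4571

Re(z) = -3.8667, Im(z) = 1.4571


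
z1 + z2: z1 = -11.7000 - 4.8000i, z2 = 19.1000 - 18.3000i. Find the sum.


Real: -11.7 + 19.1 = 7.4
Imag: -4.8 - 18.3 = -23.1

7.4000 - 23.1000i


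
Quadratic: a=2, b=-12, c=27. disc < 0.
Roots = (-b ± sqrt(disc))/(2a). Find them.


disc = (-12)^2 - 4*2*27 = 144 - 216 = -72
sqrt(|disc|) = sqrt(72) = 8.4853
Real part = 12/(2*2) = 3.0000
Imag part = 8.4853/(2*2) = 2.1213

3.0000 ± 2.1213i


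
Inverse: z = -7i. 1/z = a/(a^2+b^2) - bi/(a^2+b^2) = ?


|z|^2 = 0+49 = 49
1/z = (0 + 7i)/49

1/z = 0 + 0.1429i


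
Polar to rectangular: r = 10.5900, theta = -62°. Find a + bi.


a = 10.5900*cos(-62°) = 10.5900*0.46947 = 4.9717
b = 10.5900*sin(-62°) = 10.5900*(-0.88295) = -9.3504

4.9717 - 9.3504i


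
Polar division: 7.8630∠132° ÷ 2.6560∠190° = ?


r = 7.8630 / 2.6560 = 2.9605
theta = 132° - 190° = -58° = 302° (mod 360)

2.9605 cis(302°)


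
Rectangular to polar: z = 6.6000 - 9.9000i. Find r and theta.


r = sqrt(43.56+98.01) = sqrt(141.57) = 11.8983
theta = atan2(-9.9, 6.6) = -56.3099 degrees

r = 11.8983, theta = -56.3099 degrees


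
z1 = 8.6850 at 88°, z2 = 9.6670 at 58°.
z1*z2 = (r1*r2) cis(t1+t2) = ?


r = 8.6850 * 9.6670 = 83.9579
theta = 88° + 58° = 146° = 146° (mod 360)

83.9579 cis(146°)


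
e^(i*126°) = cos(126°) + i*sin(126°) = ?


cos(126°) = -0.5878
sin(126°) = 0.8090

e^(i*126°) = -0.5878 + 0.8090i


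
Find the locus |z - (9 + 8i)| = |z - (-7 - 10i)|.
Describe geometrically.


Equal distances means the locus is the perpendicular bisector of z1 and z2.
Midpoint = ((9+(-7))/2, (8+(-10))/2) = (1.0000, -1.0000)

Perpendicular bisector through (1.0000, -1.0000)


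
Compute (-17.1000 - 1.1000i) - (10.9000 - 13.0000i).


Real: -17.1 - 10.9 = -28
Imag: -1.1 + 13 = 11.9

-28.0000 + 11.9000i


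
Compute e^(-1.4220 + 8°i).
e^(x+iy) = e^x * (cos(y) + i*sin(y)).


e^-1.4220 = 0.2412
cos(8°) = 0.9903
sin(8°) = 0.1392
Real = 0.2412*0.9903 = 0.2389
Imag = 0.2412*0.1392 = 0.0336

0.2389 + 0.0336i


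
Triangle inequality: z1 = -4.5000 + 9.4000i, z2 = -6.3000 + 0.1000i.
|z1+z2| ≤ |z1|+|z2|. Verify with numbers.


|z1| = sqrt((-4.5)^2 + 9.4^2) = sqrt(108.61) = 10.4216
|z2| = sqrt((-6.3)^2 + 0.1^2) = sqrt(39.7) = 6.3008
z1+z2 = -10.8000 + 9.5000i
|z1+z2| = sqrt(206.89) = 14.3837
|z1|+|z2| = 10.4216 + 6.3008 = 16.7224

|z1+z2| = 14.3837 ≤ |z1|+|z2| = 16.7224 (verified)


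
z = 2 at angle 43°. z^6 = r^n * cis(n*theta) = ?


r^6 = 2^6 = 64
n*theta = 6*43° = 258° = 258° (mod 360)
a = 64*cos(258°) = -13.3063
b = 64*sin(258°) = -62.6014

64 cis(258°) = -13.3063 - 62.6014i


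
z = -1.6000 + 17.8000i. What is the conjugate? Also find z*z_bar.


z_bar = -1.6000 - 17.8000i
z*z_bar = (-1.6)^2 + 17.8^2 = 2.56 + 316.84 = 319.4

z_bar = -1.6000 - 17.8000i, z*z_bar = 319.4


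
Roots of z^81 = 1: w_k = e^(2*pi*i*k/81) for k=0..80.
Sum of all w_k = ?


The sum of all 81th roots of unity is 0.
Geometric series: (1 - w^81)/(1 - w) = (1-1)/(1-w) = 0 since w^81 = 1, w ≠ 1.
Alternatively: coefficient of z^80 in z^81 - 1 is 0.

0


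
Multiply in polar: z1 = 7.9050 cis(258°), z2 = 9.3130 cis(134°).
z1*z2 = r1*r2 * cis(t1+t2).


r = 7.9050 * 9.3130 = 73.6193
theta = 258° + 134° = 392° = 32° (mod 360)

73.6193 cis(32°)


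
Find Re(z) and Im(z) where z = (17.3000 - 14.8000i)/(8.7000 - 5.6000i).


Multiply by conjugate: (17.3000 - 14.8000i)(8.7000 + 5.6000i) / (8.7^2 + (-5.6)^2)
Numerator real = 17.3*8.7 - (14.8)*(-5.6) = 233.39
Numerator imag = -14.8*8.7 - 17.3*(-5.6) = -31.88
Denominator = 107.05
Re(z) = 233.39/107.05 = 2.1802
Im(z) = -31.88/107.05 = -0.2978

Re(z) = 2.1802, Im(z) = -0.2978


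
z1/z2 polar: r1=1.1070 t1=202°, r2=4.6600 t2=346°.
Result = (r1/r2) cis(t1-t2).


r = 1.1070 / 4.6600 = 0.2376
theta = 202° - 346° = -144° = 216° (mod 360)

0.2376 cis(216°)


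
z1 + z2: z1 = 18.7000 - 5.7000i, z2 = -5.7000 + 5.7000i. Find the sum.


Real: 18.7 - 5.7 = 13
Imag: -5.7 + 5.7 = 0

13.0000


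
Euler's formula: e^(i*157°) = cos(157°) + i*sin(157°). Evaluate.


cos(157°) = -0.9205
sin(157°) = 0.3907

e^(i*157°) = -0.9205 + 0.3907i


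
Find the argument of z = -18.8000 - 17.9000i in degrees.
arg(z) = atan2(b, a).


Re = -18.8, Im = -17.9
arg = atan2(-17.9, -18.8) = -136.4048 degrees

arg(z) = -136.4048 degrees


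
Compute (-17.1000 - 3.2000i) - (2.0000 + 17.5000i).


Real: -17.1 - 2 = -19.1
Imag: -3.2 - 17.5 = -20.7

-19.1000 - 20.7000i


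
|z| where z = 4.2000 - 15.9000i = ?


|z| = sqrt(4.2^2 + (-15.9)^2) = sqrt(17.64 + 252.81) = sqrt(270.45) = 16.4454

|z| = 16.4454


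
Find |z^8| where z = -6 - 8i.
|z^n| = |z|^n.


|z| = sqrt(36+64) = sqrt(100) = 10
|z^8| = |z|^8 = 10^8 = 100000000

|z^8| = 100000000


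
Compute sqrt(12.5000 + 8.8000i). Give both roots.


|z| = sqrt(156.25+77.44) = 15.2869
sqrt((|z|+a)/2) = sqrt((15.2869+12.5)/2) = sqrt(13.8935) = 3.7274
sqrt((|z|-a)/2) = sqrt((15.2869-12.5)/2) = sqrt(1.3935) = 1.1804

±(3.7274 + 1.1804i) i.e. 3.7274 + 1.1804i and -3.7274 - 1.1804i


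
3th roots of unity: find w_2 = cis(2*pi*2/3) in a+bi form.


Angle = 360*2/3 = 240°
a = cos(240°) = -0.5000
b = sin(240°) = -0.8660

-0.5000 - 0.8660i


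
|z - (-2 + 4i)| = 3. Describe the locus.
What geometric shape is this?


|z - z0| = r is a circle with center z0 and radius r.
Center = (-2, 4), radius = 3

Circle with center (-2, 4) and radius 3


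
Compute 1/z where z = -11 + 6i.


|z|^2 = 121+36 = 157
1/z = (-11 - 6i)/157

1/z = -0.0701 - 0.0382i


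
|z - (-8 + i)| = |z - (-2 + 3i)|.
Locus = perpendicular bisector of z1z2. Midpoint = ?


Equal distances means the locus is the perpendicular bisector of z1 and z2.
Midpoint = ((-8+(-2))/2, (1+3)/2) = (-5.0000, 2.0000)

Perpendicular bisector through (-5.0000, 2.0000)


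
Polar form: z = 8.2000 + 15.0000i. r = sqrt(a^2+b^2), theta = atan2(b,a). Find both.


r = sqrt(67.24+225) = sqrt(292.24) = 17.0950
theta = atan2(15, 8.2) = 61.3360 degrees

r = 17.0950, theta = 61.3360 degrees


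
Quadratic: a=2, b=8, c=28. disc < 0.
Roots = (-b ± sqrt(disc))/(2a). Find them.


disc = 8^2 - 4*2*28 = 64 - 224 = -160
sqrt(|disc|) = sqrt(160) = 12.6491
Real part = -8/(2*2) = -2.0000
Imag part = 12.6491/(2*2) = 3.1623

-2.0000 ± 3.1623i


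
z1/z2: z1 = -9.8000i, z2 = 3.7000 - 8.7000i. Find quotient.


Conjugate of z2 = 3.7000 + 8.7000i
Numerator: (-9.8000i)(3.7000 + 8.7000i) = 85.2600 - 36.2600i
Denominator: 3.7^2 + (-8.7)^2 = 89.38
Result = (85.2600 - 36.2600i)/89.38

0.9539 - 0.4057i


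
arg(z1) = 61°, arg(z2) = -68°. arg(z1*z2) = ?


arg(z1*z2) = 61° - 68° = -7°
Normalized to (-180°, 180°]: -7°

-7°


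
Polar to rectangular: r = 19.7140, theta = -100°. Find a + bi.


a = 19.7140*cos(-100°) = 19.7140*(-0.17365) = -3.4233
b = 19.7140*sin(-100°) = 19.7140*(-0.98481) = -19.4145

-3.4233 - 19.4145i


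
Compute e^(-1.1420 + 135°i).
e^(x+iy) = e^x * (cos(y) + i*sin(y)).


e^-1.1420 = 0.3192
cos(135°) = -0.7071
sin(135°) = 0.7071
Real = 0.3192*(-0.7071) = -0.2257
Imag = 0.3192*0.7071 = 0.2257

-0.2257 + 0.2257i


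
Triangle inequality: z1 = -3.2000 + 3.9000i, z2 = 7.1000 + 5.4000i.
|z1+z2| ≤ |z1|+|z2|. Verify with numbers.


|z1| = sqrt((-3.2)^2 + 3.9^2) = sqrt(25.45) = 5.0448
|z2| = sqrt(7.1^2 + 5.4^2) = sqrt(79.57) = 8.9202
z1+z2 = 3.9000 + 9.3000i
|z1+z2| = sqrt(101.7) = 10.0846
|z1|+|z2| = 5.0448 + 8.9202 = 13.9650

|z1+z2| = 10.0846 ≤ |z1|+|z2| = 13.9650 (verified)


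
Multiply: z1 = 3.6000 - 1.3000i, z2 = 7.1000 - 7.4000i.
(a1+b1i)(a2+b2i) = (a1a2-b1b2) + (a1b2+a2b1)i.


Real = 3.6*7.1 - (-1.3)*(-7.4) = 25.56 - 9.62 = 15.94
Imag = 3.6*(-7.4) + 7.1*(-1.3) = -26.64 - (9.23) = -35.87

15.9400 - 35.8700i


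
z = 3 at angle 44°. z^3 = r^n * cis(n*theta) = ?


r^3 = 3^3 = 27
n*theta = 3*44° = 132° = 132° (mod 360)
a = 27*cos(132°) = -18.0665
b = 27*sin(132°) = 20.0649

27 cis(132°) = -18.0665 + 20.0649i


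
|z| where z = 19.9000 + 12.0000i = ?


|z| = sqrt(19.9^2 + 12^2) = sqrt(396.01 + 144) = sqrt(540.01) = 23.2381

|z| = 23.2381


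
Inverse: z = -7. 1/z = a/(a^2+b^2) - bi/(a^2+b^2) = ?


|z|^2 = 49+0 = 49
1/z = (-7 - 0i)/49

1/z = -0.1429 + 0i


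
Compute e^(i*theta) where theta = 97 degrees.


cos(97°) = -0.1219
sin(97°) = 0.9925

e^(i*97°) = -0.1219 + 0.9925i


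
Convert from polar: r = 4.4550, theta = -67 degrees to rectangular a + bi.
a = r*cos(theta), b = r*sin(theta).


a = 4.4550*cos(-67°) = 4.4550*0.39073 = 1.7407
b = 4.4550*sin(-67°) = 4.4550*(-0.9205) = -4.1008

1.7407 - 4.1008i


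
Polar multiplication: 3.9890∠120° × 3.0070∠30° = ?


r = 3.9890 * 3.0070 = 11.9949
theta = 120° + 30° = 150° = 150° (mod 360)

11.9949 cis(150°)


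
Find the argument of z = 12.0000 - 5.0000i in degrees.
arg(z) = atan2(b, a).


Re = 12, Im = -5
arg = atan2(-5, 12) = -22.6199 degrees

arg(z) = -22.6199 degrees


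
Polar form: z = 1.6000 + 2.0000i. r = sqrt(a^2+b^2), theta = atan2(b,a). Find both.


r = sqrt(2.56+4) = sqrt(6.56) = 2.5612
theta = atan2(2, 1.6) = 51.3402 degrees

r = 2.5612, theta = 51.3402 degrees


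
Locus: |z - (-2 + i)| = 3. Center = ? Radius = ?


|z - z0| = r is a circle with center z0 and radius r.
Center = (-2, 1), radius = 3

Circle with center (-2, 1) and radius 3


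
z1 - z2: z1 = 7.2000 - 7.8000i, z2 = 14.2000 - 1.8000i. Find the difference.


Real: 7.2 - 14.2 = -7
Imag: -7.8 + 1.8 = -6

-7.0000 - 6.0000i


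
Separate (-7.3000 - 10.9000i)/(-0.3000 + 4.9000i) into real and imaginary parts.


Multiply by conjugate: (-7.3000 - 10.9000i)(-0.3000 - 4.9000i) / ((-0.3)^2 + 4.9^2)
Numerator real = -7.3*(-0.3) - (10.9)*4.9 = -51.22
Numerator imag = -10.9*(-0.3) - (-7.3)*4.9 = 39.04
Denominator = 24.1
Re(z) = -51.22/24.1 = -2.1253
Im(z) = 39.04/24.1 = 1.6199

Re(z) = -2.1253, Im(z) = 1.6199


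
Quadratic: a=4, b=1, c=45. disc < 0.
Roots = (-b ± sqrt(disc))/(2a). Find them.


disc = 1^2 - 4*4*45 = 1 - 720 = -719
sqrt(|disc|) = sqrt(719) = 26.8142
Real part = -1/(2*4) = -0.1250
Imag part = 26.8142/(2*4) = 3.3518

-0.1250 ± 3.3518i


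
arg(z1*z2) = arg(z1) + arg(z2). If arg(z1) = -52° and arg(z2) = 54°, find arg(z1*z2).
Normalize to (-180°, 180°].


arg(z1*z2) = -52° + 54° = 2°
Normalized to (-180°, 180°]: 2°

2°


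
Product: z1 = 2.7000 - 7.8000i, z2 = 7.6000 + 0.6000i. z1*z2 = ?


Real = 2.7*7.6 - (-7.8)*0.6 = 20.52 - (-4.68) = 25.2
Imag = 2.7*0.6 + 7.6*(-7.8) = 1.62 - (59.28) = -57.66

25.2000 - 57.6600i


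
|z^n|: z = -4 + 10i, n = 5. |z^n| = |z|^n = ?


|z| = sqrt(16+100) = sqrt(116) = 10.7703
|z^5| = |z|^5 = (sqrt(116))^5 = 116^2 * sqrt(116) = 13456*sqrt(116)

|z^5| = 13456*sqrt(116) ≈ 144925.5553


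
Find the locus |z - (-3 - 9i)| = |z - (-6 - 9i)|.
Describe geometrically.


Equal distances means the locus is the perpendicular bisector of z1 and z2.
Midpoint = ((-3+(-6))/2, (-9+(-9))/2) = (-4.5000, -9.0000)

Perpendicular bisector through (-4.5000, -9.0000)


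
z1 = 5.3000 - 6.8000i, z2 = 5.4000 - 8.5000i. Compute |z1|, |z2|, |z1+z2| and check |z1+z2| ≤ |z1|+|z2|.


|z1| = sqrt(5.3^2 + (-6.8)^2) = sqrt(74.33) = 8.6215
|z2| = sqrt(5.4^2 + (-8.5)^2) = sqrt(101.41) = 10.0703
z1+z2 = 10.7000 - 15.3000i
|z1+z2| = sqrt(348.58) = 18.6703
|z1|+|z2| = 8.6215 + 10.0703 = 18.6918

|z1+z2| = 18.6703 ≤ |z1|+|z2| = 18.6918 (verified)


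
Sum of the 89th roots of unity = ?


The sum of all 89th roots of unity is 0.
Geometric series: (1 - w^89)/(1 - w) = (1-1)/(1-w) = 0 since w^89 = 1, w ≠ 1.
Alternatively: coefficient of z^88 in z^89 - 1 is 0.

0


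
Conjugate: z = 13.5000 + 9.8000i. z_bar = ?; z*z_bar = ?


z_bar = 13.5000 - 9.8000i
z*z_bar = 13.5^2 + 9.8^2 = 182.25 + 96.04 = 278.29

z_bar = 13.5000 - 9.8000i, z*z_bar = 278.29


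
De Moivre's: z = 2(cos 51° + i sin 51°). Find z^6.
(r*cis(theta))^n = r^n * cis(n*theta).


r^6 = 2^6 = 64
n*theta = 6*51° = 306° = 306° (mod 360)
a = 64*cos(306°) = 37.6183
b = 64*sin(306°) = -51.7771

64 cis(306°) = 37.6183 - 51.7771i


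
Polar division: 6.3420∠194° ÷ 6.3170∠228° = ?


r = 6.3420 / 6.3170 = 1.0040
theta = 194° - 228° = -34° = 326° (mod 360)

1.0040 cis(326°)


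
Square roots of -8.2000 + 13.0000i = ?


|z| = sqrt(67.24+169) = 15.3701
sqrt((|z|+a)/2) = sqrt((15.3701+(-8.2))/2) = sqrt(3.5851) = 1.8934
sqrt((|z|-a)/2) = sqrt((15.3701-(-8.2))/2) = sqrt(11.7851) = 3.4329

±(1.8934 + 3.4329i) i.e. 1.8934 + 3.4329i and -1.8934 - 3.4329i


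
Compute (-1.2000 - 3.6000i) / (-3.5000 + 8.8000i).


Conjugate of z2 = -3.5000 - 8.8000i
Numerator: (-1.2000 - 3.6000i)(-3.5000 - 8.8000i) = -27.4800 + 23.1600i
Denominator: (-3.5)^2 + 8.8^2 = 89.69
Result = (-27.4800 + 23.1600i)/89.69

-0.3064 + 0.2582i


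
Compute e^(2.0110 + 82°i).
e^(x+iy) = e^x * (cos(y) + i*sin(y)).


e^2.0110 = 7.4708
cos(82°) = 0.13917
sin(82°) = 0.99027
Real = 7.4708*0.13917 = 1.0397
Imag = 7.4708*0.99027 = 7.3981

1.0397 + 7.3981i


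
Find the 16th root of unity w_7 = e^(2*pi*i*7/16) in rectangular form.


Angle = 360*7/16 = 157.5°
a = cos(157.5°) = -0.9239
b = sin(157.5°) = 0.3827

-0.9239 + 0.3827i


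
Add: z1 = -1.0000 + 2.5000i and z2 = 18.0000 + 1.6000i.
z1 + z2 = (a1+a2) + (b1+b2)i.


Real: -1 + 18 = 17
Imag: 2.5 + 1.6 = 4.1

17.0000 + 4.1000i


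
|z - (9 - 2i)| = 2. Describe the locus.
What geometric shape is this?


|z - z0| = r is a circle with center z0 and radius r.
Center = (9, -2), radius = 2

Circle with center (9, -2) and radius 2


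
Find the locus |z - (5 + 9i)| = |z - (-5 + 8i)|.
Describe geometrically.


Equal distances means the locus is the perpendicular bisector of z1 and z2.
Midpoint = ((5+(-5))/2, (9+8)/2) = (0, 8.5000)

Perpendicular bisector through (0, 8.5000)


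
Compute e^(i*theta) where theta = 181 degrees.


cos(181°) = -0.9998
sin(181°) = -0.0175

e^(i*181°) = -0.9998 - 0.0175i


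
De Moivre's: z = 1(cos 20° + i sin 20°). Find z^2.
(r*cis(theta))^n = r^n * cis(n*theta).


r^2 = 1^2 = 1
n*theta = 2*20° = 40° = 40° (mod 360)
a = 1*cos(40°) = 0.7660
b = 1*sin(40°) = 0.6428

1 cis(40°) = 0.7660 + 0.6428i


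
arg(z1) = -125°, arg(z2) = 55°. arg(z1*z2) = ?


arg(z1*z2) = -125° + 55° = -70°
Normalized to (-180°, 180°]: -70°

-70°


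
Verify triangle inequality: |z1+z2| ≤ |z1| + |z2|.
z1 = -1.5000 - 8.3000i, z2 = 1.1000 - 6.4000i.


|z1| = sqrt((-1.5)^2 + (-8.3)^2) = sqrt(71.14) = 8.4345
|z2| = sqrt(1.1^2 + (-6.4)^2) = sqrt(42.17) = 6.4938
z1+z2 = -0.4000 - 14.7000i
|z1+z2| = sqrt(216.25) = 14.7054
|z1|+|z2| = 8.4345 + 6.4938 = 14.9283

|z1+z2| = 14.7054 ≤ |z1|+|z2| = 14.9283 (verified)


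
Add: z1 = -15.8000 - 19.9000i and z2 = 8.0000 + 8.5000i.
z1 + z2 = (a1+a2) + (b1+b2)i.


Real: -15.8 + 8 = -7.8
Imag: -19.9 + 8.5 = -11.4

-7.8000 - 11.4000i


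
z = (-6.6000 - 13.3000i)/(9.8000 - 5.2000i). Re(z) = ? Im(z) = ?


Multiply by conjugate: (-6.6000 - 13.3000i)(9.8000 + 5.2000i) / (9.8^2 + (-5.2)^2)
Numerator real = -6.6*9.8 - (13.3)*(-5.2) = 4.48
Numerator imag = -13.3*9.8 - (-6.6)*(-5.2) = -164.66
Denominator = 123.08
Re(z) = 4.48/123.08 = 0.0364
Im(z) = -164.66/123.08 = -1.3378

Re(z) = 0.0364, Im(z) = -1.3378


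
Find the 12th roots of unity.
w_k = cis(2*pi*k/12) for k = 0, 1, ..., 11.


The 12th roots of unity are cis(360k/12°) for k=0..11
Angle step = 360/12 = 30°
Primitive root: cis(30°)
Primitive root = 0.8660 + 0.5000i

12 roots at angles: 0°, 30°, 60°, 90°, 120°, 150°, 180°, 210°, 240°, 270°, 300°, 330°


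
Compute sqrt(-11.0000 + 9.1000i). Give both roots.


|z| = sqrt(121+82.81) = 14.2762
sqrt((|z|+a)/2) = sqrt((14.2762+(-11))/2) = sqrt(1.6381) = 1.2799
sqrt((|z|-a)/2) = sqrt((14.2762-(-11))/2) = sqrt(12.6381) = 3.5550

±(1.2799 + 3.5550i) i.e. 1.2799 + 3.5550i and -1.2799 - 3.5550i


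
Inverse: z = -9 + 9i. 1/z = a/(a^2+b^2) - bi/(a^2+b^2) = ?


|z|^2 = 81+81 = 162
1/z = (-9 - 9i)/162

1/z = -0.0556 - 0.0556i


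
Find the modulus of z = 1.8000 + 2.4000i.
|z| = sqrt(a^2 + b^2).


|z| = sqrt(1.8^2 + 2.4^2) = sqrt(3.24 + 5.76) = sqrt(9) = 3.0000

|z| = 3.0000


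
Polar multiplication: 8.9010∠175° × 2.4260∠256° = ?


r = 8.9010 * 2.4260 = 21.5938
theta = 175° + 256° = 431° = 71° (mod 360)

21.5938 cis(71°)


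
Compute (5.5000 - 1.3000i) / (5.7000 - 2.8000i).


Conjugate of z2 = 5.7000 + 2.8000i
Numerator: (5.5000 - 1.3000i)(5.7000 + 2.8000i) = 34.9900 + 7.9900i
Denominator: 5.7^2 + (-2.8)^2 = 40.33
Result = (34.9900 + 7.9900i)/40.33

0.8676 + 0.1981i


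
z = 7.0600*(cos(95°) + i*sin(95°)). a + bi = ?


a = 7.0600*cos(95°) = 7.0600*(-0.08716) = -0.6153
b = 7.0600*sin(95°) = 7.0600*0.99619 = 7.0331

-0.6153 + 7.0331i


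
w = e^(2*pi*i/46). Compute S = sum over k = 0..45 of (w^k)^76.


The roots are w_k = w^k with w = e^(2*pi*i/46), and (w^k)^76 = (w^76)^k.
So S = 1 + u + u^2 + ... + u^(45) with u = w^76.
76 = 1*46 + 30, so 76 is not a multiple of 46: u = (w^46)^1 * w^30 = w^30 ≠ 1 (w is a primitive 46th root), while u^46 = (w^46)^76 = 1.
Geometric series: S = (1 - u^46)/(1 - u) = (1 - 1)/(1 - u) = 0

S = 0


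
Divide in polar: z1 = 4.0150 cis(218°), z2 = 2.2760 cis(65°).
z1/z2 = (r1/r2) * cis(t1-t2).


r = 4.0150 / 2.2760 = 1.7641
theta = 218° - 65° = 153° = 153° (mod 360)

1.7641 cis(153°)


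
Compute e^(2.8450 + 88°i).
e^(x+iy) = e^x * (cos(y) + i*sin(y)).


e^2.8450 = 17.2016
cos(88°) = 0.0349
sin(88°) = 0.99939
Real = 17.2016*0.0349 = 0.6003
Imag = 17.2016*0.99939 = 17.1911

0.6003 + 17.1911i


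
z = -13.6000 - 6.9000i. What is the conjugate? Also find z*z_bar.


z_bar = -13.6000 + 6.9000i
z*z_bar = (-13.6)^2 + (-6.9)^2 = 184.96 + 47.61 = 232.57

z_bar = -13.6000 + 6.9000i, z*z_bar = 232.57


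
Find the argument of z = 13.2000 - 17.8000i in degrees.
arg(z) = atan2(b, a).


Re = 13.2, Im = -17.8
arg = atan2(-17.8, 13.2) = -53.4404 degrees

arg(z) = -53.4404 degrees


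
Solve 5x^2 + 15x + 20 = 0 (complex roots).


disc = 15^2 - 4*5*20 = 225 - 400 = -175
sqrt(|disc|) = sqrt(175) = 13.2288
Real part = -15/(2*5) = -1.5000
Imag part = 13.2288/(2*5) = 1.3229

-1.5000 ± 1.3229i


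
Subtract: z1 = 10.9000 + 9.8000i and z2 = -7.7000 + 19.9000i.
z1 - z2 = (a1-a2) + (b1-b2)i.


Real: 10.9 + 7.7 = 18.6
Imag: 9.8 - 19.9 = -10.1

18.6000 - 10.1000i


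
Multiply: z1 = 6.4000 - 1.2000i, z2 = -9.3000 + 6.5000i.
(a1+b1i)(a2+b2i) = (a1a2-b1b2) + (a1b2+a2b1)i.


Real = 6.4*(-9.3) - (-1.2)*6.5 = -59.52 - (-7.8) = -51.72
Imag = 6.4*6.5 - (9.3)*(-1.2) = 41.6 + 11.16 = 52.76

-51.7200 + 52.7600i


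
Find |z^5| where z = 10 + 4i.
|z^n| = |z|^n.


|z| = sqrt(100+16) = sqrt(116) = 10.7703
|z^5| = |z|^5 = (sqrt(116))^5 = 116^2 * sqrt(116) = 13456*sqrt(116)

|z^5| = 13456*sqrt(116) ≈ 144925.5553


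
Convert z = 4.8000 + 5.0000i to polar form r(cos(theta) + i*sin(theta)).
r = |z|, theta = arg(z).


r = sqrt(23.04+25) = sqrt(48.04) = 6.9311
theta = atan2(5, 4.8) = 46.1691 degrees

r = 6.9311, theta = 46.1691 degrees


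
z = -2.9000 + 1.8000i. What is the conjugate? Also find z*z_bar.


z_bar = -2.9000 - 1.8000i
z*z_bar = (-2.9)^2 + 1.8^2 = 8.41 + 3.24 = 11.65

z_bar = -2.9000 - 1.8000i, z*z_bar = 11.65


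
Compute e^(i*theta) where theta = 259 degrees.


cos(259°) = -0.1908
sin(259°) = -0.9816

e^(i*259°) = -0.1908 - 0.9816i


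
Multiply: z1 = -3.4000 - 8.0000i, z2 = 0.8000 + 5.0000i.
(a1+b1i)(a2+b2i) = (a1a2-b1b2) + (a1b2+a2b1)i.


Real = -3.4*0.8 - (-8)*5 = -2.72 - (-40) = 37.28
Imag = -3.4*5 + 0.8*(-8) = -17 - (6.4) = -23.4

37.2800 - 23.4000i


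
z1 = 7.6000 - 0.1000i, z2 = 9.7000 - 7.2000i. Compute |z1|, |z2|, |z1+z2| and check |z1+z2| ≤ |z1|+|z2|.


|z1| = sqrt(7.6^2 + (-0.1)^2) = sqrt(57.77) = 7.6007
|z2| = sqrt(9.7^2 + (-7.2)^2) = sqrt(145.93) = 12.0801
z1+z2 = 17.3000 - 7.3000i
|z1+z2| = sqrt(352.58) = 18.7771
|z1|+|z2| = 7.6007 + 12.0801 = 19.6808

|z1+z2| = 18.7771 ≤ |z1|+|z2| = 19.6808 (verified)


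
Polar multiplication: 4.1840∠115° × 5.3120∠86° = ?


r = 4.1840 * 5.3120 = 22.2254
theta = 115° + 86° = 201° = 201° (mod 360)

22.2254 cis(201°)


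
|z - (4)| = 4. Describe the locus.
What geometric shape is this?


|z - z0| = r is a circle with center z0 and radius r.
Center = (4, 0), radius = 4

Circle with center (4, 0) and radius 4


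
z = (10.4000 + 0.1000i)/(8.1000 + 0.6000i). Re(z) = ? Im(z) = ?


Multiply by conjugate: (10.4000 + 0.1000i)(8.1000 - 0.6000i) / (8.1^2 + 0.6^2)
Numerator real = 10.4*8.1 + 0.1*0.6 = 84.3
Numerator imag = 0.1*8.1 - 10.4*0.6 = -5.43
Denominator = 65.97
Re(z) = 84.3/65.97 = 1.2779
Im(z) = -5.43/65.97 = -0.0823

Re(z) = 1.2779, Im(z) = -0.0823


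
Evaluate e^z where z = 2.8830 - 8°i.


e^2.8830 = 17.8678
cos(-8°) = 0.99027
sin(-8°) = -0.13917
Real = 17.8678*0.99027 = 17.6939
Imag = 17.8678*(-0.13917) = -2.4867

17.6939 - 2.4867i


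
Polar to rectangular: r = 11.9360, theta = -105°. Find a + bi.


a = 11.9360*cos(-105°) = 11.9360*(-0.25882) = -3.0893
b = 11.9360*sin(-105°) = 11.9360*(-0.96593) = -11.5293

-3.0893 - 11.5293i


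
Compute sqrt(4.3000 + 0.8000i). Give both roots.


|z| = sqrt(18.49+0.64) = 4.3738
sqrt((|z|+a)/2) = sqrt((4.3738+4.3)/2) = sqrt(4.3369) = 2.0825
sqrt((|z|-a)/2) = sqrt((4.3738-4.3)/2) = sqrt(0.0369) = 0.1921

±(2.0825 + 0.1921i) i.e. 2.0825 + 0.1921i and -2.0825 - 0.1921i


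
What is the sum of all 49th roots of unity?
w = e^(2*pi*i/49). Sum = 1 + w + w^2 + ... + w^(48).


The sum of all 49th roots of unity is 0.
Geometric series: (1 - w^49)/(1 - w) = (1-1)/(1-w) = 0 since w^49 = 1, w ≠ 1.
Alternatively: coefficient of z^48 in z^49 - 1 is 0.

0


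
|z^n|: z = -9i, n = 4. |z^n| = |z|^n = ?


|z| = sqrt(0+81) = sqrt(81) = 9
|z^4| = |z|^4 = 9^4 = 6561

|z^4| = 6561


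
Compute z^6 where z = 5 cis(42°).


r^6 = 5^6 = 15625
n*theta = 6*42° = 252° = 252° (mod 360)
a = 15625*cos(252°) = -4828.3905
b = 15625*sin(252°) = -14860.2581

15625 cis(252°) = -4828.3905 - 14860.2581i


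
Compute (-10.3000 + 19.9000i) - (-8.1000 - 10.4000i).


Real: -10.3 + 8.1 = -2.2
Imag: 19.9 + 10.4 = 30.3

-2.2000 + 30.3000i


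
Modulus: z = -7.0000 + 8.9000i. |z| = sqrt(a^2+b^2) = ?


|z| = sqrt((-7)^2 + 8.9^2) = sqrt(49 + 79.21) = sqrt(128.21) = 11.3230

|z| = 11.3230


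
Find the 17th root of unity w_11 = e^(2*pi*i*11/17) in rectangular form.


Angle = 360*11/17 = 232.9412°
a = cos(232.9412°) = -0.6026
b = sin(232.9412°) = -0.7980

-0.6026 - 0.7980i


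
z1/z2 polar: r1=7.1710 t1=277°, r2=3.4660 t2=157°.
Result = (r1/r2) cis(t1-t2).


r = 7.1710 / 3.4660 = 2.0690
theta = 277° - 157° = 120° = 120° (mod 360)

2.0690 cis(120°)


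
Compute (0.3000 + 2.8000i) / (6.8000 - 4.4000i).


Conjugate of z2 = 6.8000 + 4.4000i
Numerator: (0.3000 + 2.8000i)(6.8000 + 4.4000i) = -10.2800 + 20.3600i
Denominator: 6.8^2 + (-4.4)^2 = 65.6
Result = (-10.2800 + 20.3600i)/65.6

-0.1567 + 0.3104i


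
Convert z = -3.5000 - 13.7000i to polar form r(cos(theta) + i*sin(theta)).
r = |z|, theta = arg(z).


r = sqrt(12.25+187.69) = sqrt(199.94) = 14.1400
theta = atan2(-13.7, -3.5) = -104.3311 degrees

r = 14.1400, theta = -104.3311 degrees


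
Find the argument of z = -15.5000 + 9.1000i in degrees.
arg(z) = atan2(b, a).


Re = -15.5, Im = 9.1
arg = atan2(9.1, -15.5) = 149.5829 degrees

arg(z) = 149.5829 degrees


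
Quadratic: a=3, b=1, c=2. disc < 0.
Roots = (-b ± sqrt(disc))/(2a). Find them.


disc = 1^2 - 4*3*2 = 1 - 24 = -23
sqrt(|disc|) = sqrt(23) = 4.7958
Real part = -1/(2*3) = -0.1667
Imag part = 4.7958/(2*3) = 0.7993

-0.1667 ± 0.7993i


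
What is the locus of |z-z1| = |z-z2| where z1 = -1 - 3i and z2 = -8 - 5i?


Equal distances means the locus is the perpendicular bisector of z1 and z2.
Midpoint = ((-1+(-8))/2, (-3+(-5))/2) = (-4.5000, -4.0000)

Perpendicular bisector through (-4.5000, -4.0000)


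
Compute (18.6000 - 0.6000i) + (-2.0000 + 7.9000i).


Real: 18.6 - 2 = 16.6
Imag: -0.6 + 7.9 = 7.3

16.6000 + 7.3000i


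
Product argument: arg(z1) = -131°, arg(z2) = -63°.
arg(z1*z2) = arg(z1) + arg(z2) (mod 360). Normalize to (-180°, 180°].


arg(z1*z2) = -131° - 63° = -194°
Normalized to (-180°, 180°]: 166°

166°


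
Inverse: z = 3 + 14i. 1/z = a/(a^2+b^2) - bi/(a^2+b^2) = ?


|z|^2 = 9+196 = 205
1/z = (3 - 14i)/205

1/z = 0.0146 - 0.0683i


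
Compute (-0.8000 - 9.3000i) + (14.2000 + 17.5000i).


Real: -0.8 + 14.2 = 13.4
Imag: -9.3 + 17.5 = 8.2

13.4000 + 8.2000i


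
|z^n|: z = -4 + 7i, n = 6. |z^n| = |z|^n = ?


|z| = sqrt(16+49) = sqrt(65) = 8.0623
|z^6| = |z|^6 = (sqrt(65))^6 = 65^3 = 274625

|z^6| = 274625


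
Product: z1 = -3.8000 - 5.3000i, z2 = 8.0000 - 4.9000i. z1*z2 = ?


Real = -3.8*8 - (-5.3)*(-4.9) = -30.4 - 25.97 = -56.37
Imag = -3.8*(-4.9) + 8*(-5.3) = 18.62 - (42.4) = -23.78

-56.3700 - 23.7800i


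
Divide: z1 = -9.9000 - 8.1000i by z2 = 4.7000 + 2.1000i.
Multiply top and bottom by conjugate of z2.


Conjugate of z2 = 4.7000 - 2.1000i
Numerator: (-9.9000 - 8.1000i)(4.7000 - 2.1000i) = -63.5400 - 17.2800i
Denominator: 4.7^2 + 2.1^2 = 26.5
Result = (-63.5400 - 17.2800i)/26.5

-2.3977 - 0.6521i


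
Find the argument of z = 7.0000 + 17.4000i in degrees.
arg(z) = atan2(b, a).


Re = 7, Im = 17.4
arg = atan2(17.4, 7) = 68.0851 degrees

arg(z) = 68.0851 degrees


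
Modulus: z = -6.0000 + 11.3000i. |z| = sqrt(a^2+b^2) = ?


|z| = sqrt((-6)^2 + 11.3^2) = sqrt(36 + 127.69) = sqrt(163.69) = 12.7941

|z| = 12.7941


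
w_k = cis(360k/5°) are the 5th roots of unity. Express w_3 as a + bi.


Angle = 360*3/5 = 216°
a = cos(216°) = -0.8090
b = sin(216°) = -0.5878

-0.8090 - 0.5878i


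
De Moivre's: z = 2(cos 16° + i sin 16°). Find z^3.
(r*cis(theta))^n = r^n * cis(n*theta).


r^3 = 2^3 = 8
n*theta = 3*16° = 48° = 48° (mod 360)
a = 8*cos(48°) = 5.3530
b = 8*sin(48°) = 5.9452

8 cis(48°) = 5.3530 + 5.9452i


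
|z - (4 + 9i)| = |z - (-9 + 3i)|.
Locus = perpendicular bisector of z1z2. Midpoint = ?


Equal distances means the locus is the perpendicular bisector of z1 and z2.
Midpoint = ((4+(-9))/2, (9+3)/2) = (-2.5000, 6.0000)

Perpendicular bisector through (-2.5000, 6.0000)


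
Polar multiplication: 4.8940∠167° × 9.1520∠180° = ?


r = 4.8940 * 9.1520 = 44.7899
theta = 167° + 180° = 347° = 347° (mod 360)

44.7899 cis(347°)


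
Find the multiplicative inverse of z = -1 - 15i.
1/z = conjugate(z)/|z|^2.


|z|^2 = 1+225 = 226
1/z = (-1 + 15i)/226

1/z = -0.0044 + 0.0664i


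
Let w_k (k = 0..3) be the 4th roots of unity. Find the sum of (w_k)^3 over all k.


The roots are w_k = w^k with w = e^(2*pi*i/4), and (w^k)^3 = (w^3)^k.
So S = 1 + u + u^2 + ... + u^(3) with u = w^3.
3 = 0*4 + 3, so 3 is not a multiple of 4: u = w^3 ≠ 1 (w is a primitive 4th root), while u^4 = (w^4)^3 = 1.
Geometric series: S = (1 - u^4)/(1 - u) = (1 - 1)/(1 - u) = 0

S = 0


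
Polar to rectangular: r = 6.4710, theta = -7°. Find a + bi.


a = 6.4710*cos(-7°) = 6.4710*0.99255 = 6.4228
b = 6.4710*sin(-7°) = 6.4710*(-0.12187) = -0.7886

6.4228 - 0.7886i
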